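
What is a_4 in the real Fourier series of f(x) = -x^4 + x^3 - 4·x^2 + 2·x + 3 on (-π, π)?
a_4 = (1/π) ∫_{-π}^{π} f(x)·cos(4x) dx.
Evaluate the integral (use parity and integration by parts as needed): a_4 = -π^2/2 - 13/16.

Final answer: -π^2/2 - 13/16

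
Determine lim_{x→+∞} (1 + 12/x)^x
As x → +∞: this is the defining limit (1 + 12/x)^x → e^12.
Limit = e^(12).

Final answer: e^(12)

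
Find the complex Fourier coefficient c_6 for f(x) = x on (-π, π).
Compute the real Fourier coefficients first: a_6 = 0, b_6 = -1/3.
Then c_6 = (a_6 − i·b_6)/2 = i/6.

Final answer: i/6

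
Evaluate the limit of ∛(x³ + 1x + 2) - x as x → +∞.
This is an ∞ − ∞ indeterminate form.
Multiply by (A² + AB + B²)/(A² + AB + B²) where A = ∛(x³+1x + 2), B = x to use A³ − B³ = (A−B)(A²+AB+B²); the x³ terms cancel, leaving (1x + 2)/(A²+AB+B²) with denominator ~ 3x², so the limit is 0.
Limit = 0.

Final answer: 0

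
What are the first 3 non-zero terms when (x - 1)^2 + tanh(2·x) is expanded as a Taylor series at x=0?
-8·x^3/3 + x^2 + 1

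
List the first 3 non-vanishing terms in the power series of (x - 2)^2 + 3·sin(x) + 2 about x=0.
x^2 - x + 6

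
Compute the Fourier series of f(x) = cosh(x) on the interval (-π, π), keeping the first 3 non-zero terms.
-cos(x)·sinh(π)/π + 2·cos(2·x)·sinh(π)/(5·π) + sinh(π)/π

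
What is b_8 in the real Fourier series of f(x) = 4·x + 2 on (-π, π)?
b_8 = (1/π) ∫_{-π}^{π} f(x)·sin(8x) dx.
Evaluate the integral (use parity and integration by parts as needed): b_8 = -1.

Final answer: -1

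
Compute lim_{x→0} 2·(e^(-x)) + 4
Direct substitution at x = 0 gives 6.

Final answer: 6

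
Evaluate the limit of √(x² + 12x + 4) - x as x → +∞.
This is an ∞ − ∞ indeterminate form.
Multiply and divide by the conjugate √(x²+12x + 4) + x; the x² terms cancel, leaving (12x + 4)/(√(x²+12x + 4)+x) → 12/2 = 6.
Limit = 6.

Final answer: 6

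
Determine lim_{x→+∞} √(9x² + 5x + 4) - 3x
As x → +∞: multiply by the conjugate to get (5x+4)/(√(9x²+5x+4)+3x); the denominator ~ 6x, so the limit is 5/6.
Limit = 5/6.

Final answer: 5/6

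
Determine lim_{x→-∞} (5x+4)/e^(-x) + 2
The quotient is an ∞/∞ indeterminate form as x → -∞.
Compare growth rates of the dominant terms (exponentials ≫ polynomials ≫ logarithms), or apply L'Hôpital's rule; the quotient → 0.
Adding the constant: 0 + 2 = 2. Limit = 2.

Final answer: 2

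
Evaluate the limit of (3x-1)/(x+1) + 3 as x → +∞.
Evaluate the dominant behaviour as x → +∞; each term tends to a finite value or vanishes.
Limit = 6.

Final answer: 6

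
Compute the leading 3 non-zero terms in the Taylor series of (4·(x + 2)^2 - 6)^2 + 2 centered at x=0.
336·x^2 + 320·x + 102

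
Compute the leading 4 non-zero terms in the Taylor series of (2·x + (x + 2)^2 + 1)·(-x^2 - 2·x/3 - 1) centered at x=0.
-20·x^3/3 - 10·x^2 - 28·x/3 - 5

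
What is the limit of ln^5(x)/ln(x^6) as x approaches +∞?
This is an ∞/∞ indeterminate form as x → +∞.
Write ln(x^6) = 6·ln(x), reducing the quotient to ln^4(x)/6 → ∞.
Limit = ∞.

Final answer: ∞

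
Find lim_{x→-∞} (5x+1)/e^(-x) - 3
The quotient is an ∞/∞ indeterminate form as x → -∞.
Compare growth rates of the dominant terms (exponentials ≫ polynomials ≫ logarithms), or apply L'Hôpital's rule; the quotient → 0.
Adding the constant: 0 - 3 = -3. Limit = -3.

Final answer: -3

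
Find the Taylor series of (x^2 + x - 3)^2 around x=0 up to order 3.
2·x^3 - 5·x^2 - 6·x + 9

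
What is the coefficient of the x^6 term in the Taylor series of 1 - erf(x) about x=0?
Expand to order 6: 1 - erf(x) = -x^5/(5·√(π)) + 2·x^3/(3·√(π)) - 2·x/√(π) + 1 + O(x^7).
The coefficient of x^6 is 0.

Final answer: 0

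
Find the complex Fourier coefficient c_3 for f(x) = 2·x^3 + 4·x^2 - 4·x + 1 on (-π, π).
Compute the real Fourier coefficients first: a_3 = -16/9, b_3 = -32/9 + 4·π^2/3.
Then c_3 = (a_3 − i·b_3)/2 = -8/9 - 2·i·π^2/3 + 16·i/9.

Final answer: -8/9 - 2·i·π^2/3 + 16·i/9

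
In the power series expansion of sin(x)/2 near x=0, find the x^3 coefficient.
Expand to order 3: sin(x)/2 = -x^3/12 + x/2 + O(x^4).
The coefficient of x^3 is -1/12.

Final answer: -1/12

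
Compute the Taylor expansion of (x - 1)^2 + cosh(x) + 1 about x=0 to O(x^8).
x^6/720 + x^4/24 + 3·x^2/2 - 2·x + 3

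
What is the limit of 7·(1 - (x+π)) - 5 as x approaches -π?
Direct substitution at x = -π gives 2.

Final answer: 2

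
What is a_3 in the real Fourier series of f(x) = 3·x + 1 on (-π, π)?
a_3 = (1/π) ∫_{-π}^{π} f(x)·cos(3x) dx.
Evaluate the integral (use parity and integration by parts as needed): a_3 = 0.

Final answer: 0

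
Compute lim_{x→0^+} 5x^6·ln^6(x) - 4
The product is a 0·∞ indeterminate form at x → 0⁺.
Rewrite the product as 5·ln^6(x) / x^(-6) and apply L'Hôpital, or use the standard hierarchy x^(-6) ≫ |ln x|^6 as x → 0⁺.
The indeterminate product → 0, so the limit = -4.

Final answer: -4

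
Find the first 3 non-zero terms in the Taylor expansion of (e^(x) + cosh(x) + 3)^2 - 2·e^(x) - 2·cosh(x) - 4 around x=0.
9·x^2 + 8·x + 17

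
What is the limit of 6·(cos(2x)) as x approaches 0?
Direct substitution at x = 0 gives 6.

Final answer: 6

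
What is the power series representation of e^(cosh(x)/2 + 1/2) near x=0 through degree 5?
5·e·x^4/96 + e·x^2/4 + e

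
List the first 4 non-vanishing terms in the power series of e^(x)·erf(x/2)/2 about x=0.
x^4/(24·√(π)) + 5·x^3/(24·√(π)) + x^2/(2·√(π)) + x/(2·√(π))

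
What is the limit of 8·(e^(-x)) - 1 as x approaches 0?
Direct substitution at x = 0 gives 7.

Final answer: 7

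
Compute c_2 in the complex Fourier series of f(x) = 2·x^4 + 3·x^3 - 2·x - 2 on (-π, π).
Compute the real Fourier coefficients first: a_2 = -6 + 4·π^2, b_2 = 13/2 - 3·π^2.
Then c_2 = (a_2 − i·b_2)/2 = -3 + 2·π^2 - 13·i/4 + 3·i·π^2/2.

Final answer: -3 + 2·π^2 - 13·i/4 + 3·i·π^2/2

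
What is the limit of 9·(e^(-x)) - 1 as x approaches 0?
Direct substitution at x = 0 gives 8.

Final answer: 8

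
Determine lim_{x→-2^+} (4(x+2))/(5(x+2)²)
Both numerator and denominator → 0 as x → -2^+; this is a 0/0 indeterminate form.
Expand each to leading order near x = -2: numerator ~ 4·(x + 2), denominator ~ 5·(x + 2)^2.
The limit of the ratio is ∞.

Final answer: ∞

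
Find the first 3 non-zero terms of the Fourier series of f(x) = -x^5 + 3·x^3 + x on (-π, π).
(-274 - 2·π^4 + 46·π^2)·sin(x) + (-8·π^2 + 11 + π^4)·sin(2·x) + (-2·π^4/3 - 134/81 + 94·π^2/27)·sin(3·x)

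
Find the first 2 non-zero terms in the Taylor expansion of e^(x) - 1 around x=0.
x^2/2 + x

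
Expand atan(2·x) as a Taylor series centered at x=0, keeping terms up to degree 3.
-8·x^3/3 + 2·x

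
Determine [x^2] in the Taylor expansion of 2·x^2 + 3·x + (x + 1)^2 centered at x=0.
Expand to order 2: 2·x^2 + 3·x + (x + 1)^2 = 3·x^2 + 5·x + 1 + O(x^3).
The coefficient of x^2 is 3.

Final answer: 3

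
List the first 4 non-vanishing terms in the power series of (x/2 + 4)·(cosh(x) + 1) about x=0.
x^3/4 + 2·x^2 + x + 8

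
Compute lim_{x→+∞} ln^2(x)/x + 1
The quotient is an ∞/∞ indeterminate form as x → +∞.
The polynomial denominator x dominates the logarithmic numerator (any positive power of x ≫ ln^2(x) as x → ∞), so the quotient → 0.
Adding the constant: 0 + 1 = 1. Limit = 1.

Final answer: 1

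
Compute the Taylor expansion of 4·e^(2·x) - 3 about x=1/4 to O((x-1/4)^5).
-3 + 4·e^(1/2) + 8·e^(1/2)·(x - 1/4) + 8·e^(1/2)·(x - 1/4)^2 + 16·e^(1/2)·(x - 1/4)^3/3 + 8·e^(1/2)·(x - 1/4)^4/3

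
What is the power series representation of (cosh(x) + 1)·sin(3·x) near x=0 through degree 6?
77·x^5/40 - 15·x^3/2 + 6·x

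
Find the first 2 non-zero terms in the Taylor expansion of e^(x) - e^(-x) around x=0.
x^3/3 + 2·x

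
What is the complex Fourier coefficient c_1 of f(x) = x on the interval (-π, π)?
Compute the real Fourier coefficients first: a_1 = 0, b_1 = 2.
Then c_1 = (a_1 − i·b_1)/2 = -i.

Final answer: -i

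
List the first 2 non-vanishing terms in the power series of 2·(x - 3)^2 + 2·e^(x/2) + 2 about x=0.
22 - 11·x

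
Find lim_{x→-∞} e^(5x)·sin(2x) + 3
Evaluate the dominant behaviour as x → -∞; each term tends to a finite value or vanishes.
Limit = 3.

Final answer: 3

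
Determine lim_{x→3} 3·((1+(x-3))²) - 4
Direct substitution at x = 3 gives -1.

Final answer: -1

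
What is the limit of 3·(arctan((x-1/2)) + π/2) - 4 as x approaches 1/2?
Direct substitution at x = 1/2 gives -4 + 3·π/2.

Final answer: -4 + 3·π/2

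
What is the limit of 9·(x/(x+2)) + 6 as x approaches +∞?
Evaluate the dominant behaviour as x → +∞; each term tends to a finite value or vanishes.
Limit = 15.

Final answer: 15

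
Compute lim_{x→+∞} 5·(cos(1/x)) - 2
Evaluate the dominant behaviour as x → +∞; each term tends to a finite value or vanishes.
Limit = 3.

Final answer: 3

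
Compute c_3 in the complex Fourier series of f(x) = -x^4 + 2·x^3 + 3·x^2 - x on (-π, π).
Compute the real Fourier coefficients first: a_3 = -52/27 + 8·π^2/9, b_3 = -14/9 + 4·π^2/3.
Then c_3 = (a_3 − i·b_3)/2 = -26/27 + 4·π^2/9 - 2·i·π^2/3 + 7·i/9.

Final answer: -26/27 + 4·π^2/9 - 2·i·π^2/3 + 7·i/9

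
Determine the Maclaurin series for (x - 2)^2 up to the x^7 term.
x^2 - 4·x + 4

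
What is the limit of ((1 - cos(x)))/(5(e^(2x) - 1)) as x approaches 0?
Both numerator and denominator → 0 as x → 0; this is a 0/0 indeterminate form.
Expand each to leading order near x = 0: numerator ~ x^2/2, denominator ~ 10·x.
The limit of the ratio is 0.

Final answer: 0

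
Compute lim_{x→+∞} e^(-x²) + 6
Evaluate the dominant behaviour as x → +∞; each term tends to a finite value or vanishes.
Limit = 6.

Final answer: 6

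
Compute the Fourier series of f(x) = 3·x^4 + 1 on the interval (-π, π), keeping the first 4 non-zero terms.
(144 - 24·π^2)·cos(x) + (-9 + 6·π^2)·cos(2·x) + (16/9 - 8·π^2/3)·cos(3·x) + 1 + 3·π^4/5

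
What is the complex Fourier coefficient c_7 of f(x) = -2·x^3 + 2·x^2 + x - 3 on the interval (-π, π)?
Compute the real Fourier coefficients first: a_7 = -8/49, b_7 = 122/343 - 4·π^2/7.
Then c_7 = (a_7 − i·b_7)/2 = -4/49 - 61·i/343 + 2·i·π^2/7.

Final answer: -4/49 - 61·i/343 + 2·i·π^2/7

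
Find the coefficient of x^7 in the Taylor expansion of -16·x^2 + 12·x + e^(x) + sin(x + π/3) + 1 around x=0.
Expand to order 7: -16·x^2 + 12·x + e^(x) + sin(x + π/3) + 1 = x^7/10080 + x^6·(1/720 - √(3)/1440) + x^5/80 + x^4·(√(3)/48 + 1/24) + x^3/12 + x^2·(-31/2 - √(3)/4) + 27·x/2 + √(3)/2 + 2 + O(x^8).
The coefficient of x^7 is 1/10080.

Final answer: 1/10080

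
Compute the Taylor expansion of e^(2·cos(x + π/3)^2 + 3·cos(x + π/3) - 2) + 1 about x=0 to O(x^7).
-474643·x^6/46080 - √(3)·x^5/768 + 3793·x^4/384 - 361·√(3)·x^3/48 + 77·x^2/8 - 5·√(3)·x/2 + 2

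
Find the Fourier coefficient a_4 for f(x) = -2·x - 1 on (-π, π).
a_4 = (1/π) ∫_{-π}^{π} f(x)·cos(4x) dx.
Evaluate the integral (use parity and integration by parts as needed): a_4 = 0.

Final answer: 0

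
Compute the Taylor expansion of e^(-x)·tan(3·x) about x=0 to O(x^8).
226141·x^7/1680 - 1357·x^6/40 + 1481·x^5/40 - 19·x^4/2 + 21·x^3/2 - 3·x^2 + 3·x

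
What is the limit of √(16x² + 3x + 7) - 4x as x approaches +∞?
As x → +∞: multiply by the conjugate to get (3x+7)/(√(16x²+3x+7)+4x); the denominator ~ 8x, so the limit is 3/8.
Limit = 3/8.

Final answer: 3/8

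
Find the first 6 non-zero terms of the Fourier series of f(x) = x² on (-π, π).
-4·cos(x) + cos(2·x) - 4·cos(3·x)/9 + cos(4·x)/4 - 4·cos(5·x)/25 + π^2/3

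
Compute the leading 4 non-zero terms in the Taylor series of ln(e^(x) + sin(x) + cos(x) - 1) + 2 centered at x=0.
8·x^3/3 - 2·x^2 + 2·x + 2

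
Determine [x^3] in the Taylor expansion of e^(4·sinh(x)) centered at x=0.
Expand to order 3: e^(4·sinh(x)) = 34·x^3/3 + 8·x^2 + 4·x + 1 + O(x^4).
The coefficient of x^3 is 34/3.

Final answer: 34/3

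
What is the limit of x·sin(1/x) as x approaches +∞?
As x → +∞: let u = 1/x → 0⁺; then x·sin(1/x) = 1·sin(u)/u → 1·1 = 1.
Limit = 1.

Final answer: 1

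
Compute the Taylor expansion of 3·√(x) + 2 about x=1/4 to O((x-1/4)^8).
7/2 + 3·(x - 1/4) - 3·(x - 1/4)^2 + 6·(x - 1/4)^3 - 15·(x - 1/4)^4 + 42·(x - 1/4)^5 - 126·(x - 1/4)^6 + 396·(x - 1/4)^7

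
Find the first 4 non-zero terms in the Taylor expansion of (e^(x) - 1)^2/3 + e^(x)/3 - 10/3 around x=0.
7·x^3/18 + x^2/2 + x/3 - 3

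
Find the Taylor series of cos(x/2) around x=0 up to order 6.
-x^6/46080 + x^4/384 - x^2/8 + 1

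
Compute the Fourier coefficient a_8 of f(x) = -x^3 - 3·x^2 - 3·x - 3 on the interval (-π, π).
a_8 = (1/π) ∫_{-π}^{π} f(x)·cos(8x) dx.
Evaluate the integral (use parity and integration by parts as needed): a_8 = -3/16.

Final answer: -3/16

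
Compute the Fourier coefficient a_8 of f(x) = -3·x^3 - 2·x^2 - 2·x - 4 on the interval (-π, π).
a_8 = (1/π) ∫_{-π}^{π} f(x)·cos(8x) dx.
Evaluate the integral (use parity and integration by parts as needed): a_8 = -1/8.

Final answer: -1/8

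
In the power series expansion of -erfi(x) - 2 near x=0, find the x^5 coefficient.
Expand to order 5: -erfi(x) - 2 = -x^5/(5·√(π)) - 2·x^3/(3·√(π)) - 2·x/√(π) - 2 + O(x^6).
The coefficient of x^5 is -1/(5·√(π)).

Final answer: -1/(5·√(π))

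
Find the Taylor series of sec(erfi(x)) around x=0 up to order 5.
x^4·(10/(3·π^2) + 4/(3·π)) + 2·x^2/π + 1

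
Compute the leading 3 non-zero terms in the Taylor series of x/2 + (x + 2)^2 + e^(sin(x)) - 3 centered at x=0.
3·x^2/2 + 11·x/2 + 2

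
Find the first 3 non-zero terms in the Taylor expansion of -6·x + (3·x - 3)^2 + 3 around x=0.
9·x^2 - 24·x + 12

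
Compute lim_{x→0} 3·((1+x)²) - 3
Direct substitution at x = 0 gives 0.

Final answer: 0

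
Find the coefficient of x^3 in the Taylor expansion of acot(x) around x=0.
Expand to order 3: acot(x) = x^3/3 - x + π/2 + O(x^4).
The coefficient of x^3 is 1/3.

Final answer: 1/3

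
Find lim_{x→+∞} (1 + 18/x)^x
As x → +∞: this is the defining limit (1 + 18/x)^x → e^18.
Limit = e^(18).

Final answer: e^(18)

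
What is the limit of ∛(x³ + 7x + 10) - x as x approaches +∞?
This is an ∞ − ∞ indeterminate form.
Multiply by (A² + AB + B²)/(A² + AB + B²) where A = ∛(x³+7x + 10), B = x to use A³ − B³ = (A−B)(A²+AB+B²); the x³ terms cancel, leaving (7x + 10)/(A²+AB+B²) with denominator ~ 3x², so the limit is 0.
Limit = 0.

Final answer: 0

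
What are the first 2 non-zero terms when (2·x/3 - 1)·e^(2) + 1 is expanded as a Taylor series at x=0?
2·x·e^(2)/3 - e^(2) + 1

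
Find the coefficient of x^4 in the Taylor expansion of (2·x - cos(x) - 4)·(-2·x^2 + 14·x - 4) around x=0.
Expand to order 4: (2·x - cos(x) - 4)·(-2·x^2 + 14·x - 4) = -5·x^4/6 + 3·x^3 + 36·x^2 - 78·x + 20 + O(x^5).
The coefficient of x^4 is -5/6.

Final answer: -5/6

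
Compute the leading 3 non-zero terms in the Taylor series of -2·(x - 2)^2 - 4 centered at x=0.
-2·x^2 + 8·x - 12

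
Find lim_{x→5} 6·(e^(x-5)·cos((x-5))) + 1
Direct substitution at x = 5 gives 7.

Final answer: 7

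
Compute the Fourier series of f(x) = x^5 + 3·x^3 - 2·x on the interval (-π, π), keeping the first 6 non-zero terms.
(-34·π^2 + 2·π^4 + 200)·sin(x) + (-π^4 - 1 + 2·π^2)·sin(2·x) + (-136/81 + 14·π^2/27 + 2·π^4/3)·sin(3·x) + (-π^4/2 - 7·π^2/8 + 85/64)·sin(4·x) + (-632/625 + 22·π^2/25 + 2·π^4/5)·sin(5·x) + (-π^4/3 - 22·π^2/27 + 65/81)·sin(6·x)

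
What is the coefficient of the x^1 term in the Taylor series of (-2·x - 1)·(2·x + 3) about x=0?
Expand to order 1: (-2·x - 1)·(2·x + 3) = -8·x - 3 + O(x^2).
The coefficient of x^1 is -8.

Final answer: -8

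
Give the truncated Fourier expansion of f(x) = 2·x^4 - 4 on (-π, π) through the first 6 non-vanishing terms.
(96 - 16·π^2)·cos(x) + (-6 + 4·π^2)·cos(2·x) + (32/27 - 16·π^2/9)·cos(3·x) + (-3/8 + π^2)·cos(4·x) + (96/625 - 16·π^2/25)·cos(5·x) - 4 + 2·π^4/5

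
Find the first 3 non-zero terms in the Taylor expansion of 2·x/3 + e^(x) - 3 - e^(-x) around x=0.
x^3/3 + 8·x/3 - 3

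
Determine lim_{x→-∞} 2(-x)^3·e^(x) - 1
The product is a 0·∞ indeterminate form at x → -∞.
Rewrite the product as 2(-x)^3 / e^(-x) (an ∞/∞ form) and apply L'Hôpital, or use the standard hierarchy e^(|x|) ≫ |(-x)^3| as x → -∞.
The indeterminate product → 0, so the limit = -1.

Final answer: -1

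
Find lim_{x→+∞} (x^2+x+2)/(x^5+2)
This is an ∞/∞ indeterminate form as x → +∞.
Divide numerator and denominator by x^5 and let the lower-order terms vanish; the numerator's degree 2 is below the denominator's degree 5, so the quotient → 0.
Limit = 0.

Final answer: 0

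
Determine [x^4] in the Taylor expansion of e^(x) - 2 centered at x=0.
Expand to order 4: e^(x) - 2 = x^4/24 + x^3/6 + x^2/2 + x - 1 + O(x^5).
The coefficient of x^4 is 1/24.

Final answer: 1/24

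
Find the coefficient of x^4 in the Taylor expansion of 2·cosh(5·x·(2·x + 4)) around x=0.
Expand to order 4: 2·cosh(5·x·(2·x + 4)) = 40300·x^4/3 + 400·x^3 + 400·x^2 + 2 + O(x^5).
The coefficient of x^4 is 40300/3.

Final answer: 40300/3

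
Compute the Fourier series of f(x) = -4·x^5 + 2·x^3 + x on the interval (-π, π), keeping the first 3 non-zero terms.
(-982 - 8·π^4 + 164·π^2)·sin(x) + (-22·π^2 + 32 + 4·π^4)·sin(2·x) + (-8·π^4/3 - 338/81 + 196·π^2/27)·sin(3·x)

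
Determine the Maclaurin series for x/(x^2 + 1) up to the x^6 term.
x^5 - x^3 + x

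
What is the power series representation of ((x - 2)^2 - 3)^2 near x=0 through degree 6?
x^4 - 8·x^3 + 18·x^2 - 8·x + 1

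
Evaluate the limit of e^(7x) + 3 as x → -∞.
Evaluate the dominant behaviour as x → -∞; each term tends to a finite value or vanishes.
Limit = 3.

Final answer: 3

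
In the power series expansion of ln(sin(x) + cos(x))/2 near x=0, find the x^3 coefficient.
Expand to order 3: ln(sin(x) + cos(x))/2 = x^3/3 - x^2/2 + x/2 + O(x^4).
The coefficient of x^3 is 1/3.

Final answer: 1/3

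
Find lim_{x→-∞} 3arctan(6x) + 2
Evaluate the dominant behaviour as x → -∞; each term tends to a finite value or vanishes.
Limit = 2 - 3·π/2.

Final answer: 2 - 3·π/2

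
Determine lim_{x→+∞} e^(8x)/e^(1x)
This is an ∞/∞ indeterminate form as x → +∞.
Rewrite e^(8x)/e^(1x) = e^((8−1)x) = e^(7x); the exponent coefficient is 7 > 0 so e^(7x) → ∞.
Limit = ∞.

Final answer: ∞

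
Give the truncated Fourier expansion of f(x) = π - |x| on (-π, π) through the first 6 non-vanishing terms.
4·cos(x)/π + 4·cos(3·x)/(9·π) + 4·cos(5·x)/(25·π) + 4·cos(7·x)/(49·π) + 4·cos(9·x)/(81·π) + π/2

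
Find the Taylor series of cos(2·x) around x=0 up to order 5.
2·x^4/3 - 2·x^2 + 1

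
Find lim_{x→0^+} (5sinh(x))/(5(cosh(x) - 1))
Both numerator and denominator → 0 as x → 0^+; this is a 0/0 indeterminate form.
Expand each to leading order near x = 0: numerator ~ 5·x, denominator ~ 5·x^2/2.
The limit of the ratio is ∞.

Final answer: ∞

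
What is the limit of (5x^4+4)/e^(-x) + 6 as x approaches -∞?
The quotient is an ∞/∞ indeterminate form as x → -∞.
Compare growth rates of the dominant terms (exponentials ≫ polynomials ≫ logarithms), or apply L'Hôpital's rule; the quotient → 0.
Adding the constant: 0 + 6 = 6. Limit = 6.

Final answer: 6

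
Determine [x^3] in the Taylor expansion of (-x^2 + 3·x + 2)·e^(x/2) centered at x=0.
Expand to order 3: (-x^2 + 3·x + 2)·e^(x/2) = -x^3/12 + 3·x^2/4 + 4·x + 2 + O(x^4).
The coefficient of x^3 is -1/12.

Final answer: -1/12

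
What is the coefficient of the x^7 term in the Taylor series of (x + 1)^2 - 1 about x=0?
Expand to order 7: (x + 1)^2 - 1 = x^2 + 2·x + O(x^8).
The coefficient of x^7 is 0.

Final answer: 0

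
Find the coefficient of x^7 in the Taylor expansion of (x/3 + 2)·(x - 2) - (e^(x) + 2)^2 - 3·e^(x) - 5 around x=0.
Expand to order 7: (x/3 + 2)·(x - 2) - (e^(x) + 2)^2 - 3·e^(x) - 5 = -3·x^7/112 - 71·x^6/720 - 13·x^5/40 - 23·x^4/24 - 5·x^3/2 - 31·x^2/6 - 23·x/3 - 21 + O(x^8).
The coefficient of x^7 is -3/112.

Final answer: -3/112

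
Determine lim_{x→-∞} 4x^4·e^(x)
This is a 0·∞ indeterminate form at x → -∞.
Rewrite the product as 4x^4 / e^(-x) (an ∞/∞ form) and apply L'Hôpital, or use the standard hierarchy e^(|x|) ≫ |x^4| as x → -∞.
The indeterminate product → 0, so the limit = 0.

Final answer: 0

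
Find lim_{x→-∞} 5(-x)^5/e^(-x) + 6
The quotient is an ∞/∞ indeterminate form as x → -∞.
Compare growth rates of the dominant terms (exponentials ≫ polynomials ≫ logarithms), or apply L'Hôpital's rule; the quotient → 0.
Adding the constant: 0 + 6 = 6. Limit = 6.

Final answer: 6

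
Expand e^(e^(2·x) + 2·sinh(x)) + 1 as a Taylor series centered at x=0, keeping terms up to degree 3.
61·e·x^3/3 + 10·e·x^2 + 4·e·x + 1 + e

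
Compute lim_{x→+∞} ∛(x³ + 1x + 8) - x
This is an ∞ − ∞ indeterminate form.
Multiply by (A² + AB + B²)/(A² + AB + B²) where A = ∛(x³+1x + 8), B = x to use A³ − B³ = (A−B)(A²+AB+B²); the x³ terms cancel, leaving (1x + 8)/(A²+AB+B²) with denominator ~ 3x², so the limit is 0.
Limit = 0.

Final answer: 0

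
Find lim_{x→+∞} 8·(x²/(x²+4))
Evaluate the dominant behaviour as x → +∞; each term tends to a finite value or vanishes.
Limit = 8.

Final answer: 8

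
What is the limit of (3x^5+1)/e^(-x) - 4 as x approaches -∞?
The quotient is an ∞/∞ indeterminate form as x → -∞.
Compare growth rates of the dominant terms (exponentials ≫ polynomials ≫ logarithms), or apply L'Hôpital's rule; the quotient → 0.
Adding the constant: 0 - 4 = -4. Limit = -4.

Final answer: -4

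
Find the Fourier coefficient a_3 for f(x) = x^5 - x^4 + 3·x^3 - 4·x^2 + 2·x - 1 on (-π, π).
a_3 = (1/π) ∫_{-π}^{π} f(x)·cos(3x) dx.
Evaluate the integral (use parity and integration by parts as needed): a_3 = 32/27 + 8·π^2/9.

Final answer: 32/27 + 8·π^2/9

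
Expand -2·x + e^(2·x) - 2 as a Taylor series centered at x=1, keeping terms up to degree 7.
-4 + e^(2) + (-2 + 2·e^(2))·(x - 1) + 2·e^(2)·(x - 1)^2 + 4·e^(2)·(x - 1)^3/3 + 2·e^(2)·(x - 1)^4/3 + 4·e^(2)·(x - 1)^5/15 + 4·e^(2)·(x - 1)^6/45 + 8·e^(2)·(x - 1)^7/315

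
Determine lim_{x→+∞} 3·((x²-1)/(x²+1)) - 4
Evaluate the dominant behaviour as x → +∞; each term tends to a finite value or vanishes.
Limit = -1.

Final answer: -1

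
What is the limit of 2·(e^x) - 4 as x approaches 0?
Direct substitution at x = 0 gives -2.

Final answer: -2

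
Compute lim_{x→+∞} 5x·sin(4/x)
As x → +∞: let u = 4/x → 0⁺; then 5·x·sin(4/x) = 5·4·sin(u)/u → 5·4·1 = 20.
Limit = 20.

Final answer: 20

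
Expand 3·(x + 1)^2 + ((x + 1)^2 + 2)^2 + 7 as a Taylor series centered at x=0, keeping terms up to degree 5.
x^4 + 4·x^3 + 13·x^2 + 18·x + 19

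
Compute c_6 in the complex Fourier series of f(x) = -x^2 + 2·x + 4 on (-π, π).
Compute the real Fourier coefficients first: a_6 = -1/9, b_6 = -2/3.
Then c_6 = (a_6 − i·b_6)/2 = -1/18 + i/3.

Final answer: -1/18 + i/3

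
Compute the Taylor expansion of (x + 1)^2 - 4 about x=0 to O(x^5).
x^2 + 2·x - 3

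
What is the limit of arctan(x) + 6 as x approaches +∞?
Evaluate the dominant behaviour as x → +∞; each term tends to a finite value or vanishes.
Limit = π/2 + 6.

Final answer: π/2 + 6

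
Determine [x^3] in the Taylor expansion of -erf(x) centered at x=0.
Expand to order 3: -erf(x) = 2·x^3/(3·√(π)) - 2·x/√(π) + O(x^4).
The coefficient of x^3 is 2/(3·√(π)).

Final answer: 2/(3·√(π))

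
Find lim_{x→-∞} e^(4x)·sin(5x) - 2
Evaluate the dominant behaviour as x → -∞; each term tends to a finite value or vanishes.
Limit = -2.

Final answer: -2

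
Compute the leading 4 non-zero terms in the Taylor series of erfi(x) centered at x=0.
x^7/(21·√(π)) + x^5/(5·√(π)) + 2·x^3/(3·√(π)) + 2·x/√(π)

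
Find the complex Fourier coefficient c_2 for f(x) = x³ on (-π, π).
Compute the real Fourier coefficients first: a_2 = 0, b_2 = 3/2 - π^2.
Then c_2 = (a_2 − i·b_2)/2 = -3·i/4 + i·π^2/2.

Final answer: -3·i/4 + i·π^2/2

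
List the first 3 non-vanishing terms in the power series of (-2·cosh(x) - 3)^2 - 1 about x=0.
11·x^4/6 + 10·x^2 + 24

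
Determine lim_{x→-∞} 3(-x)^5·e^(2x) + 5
The product is a 0·∞ indeterminate form at x → -∞.
Rewrite the product as 3(-x)^5 / e^(-2x) (an ∞/∞ form) and apply L'Hôpital, or use the standard hierarchy e^(2|x|) ≫ |(-x)^5| as x → -∞.
The indeterminate product → 0, so the limit = 5.

Final answer: 5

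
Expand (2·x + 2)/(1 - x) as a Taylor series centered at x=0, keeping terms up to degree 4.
4·x^4 + 4·x^3 + 4·x^2 + 4·x + 2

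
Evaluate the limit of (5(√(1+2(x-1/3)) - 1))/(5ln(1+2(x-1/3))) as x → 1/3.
Both numerator and denominator → 0 as x → 1/3; this is a 0/0 indeterminate form.
Expand each to leading order near x = 1/3: numerator ~ 5·(x - 1/3), denominator ~ 10·(x - 1/3).
The limit of the ratio is 1/2.

Final answer: 1/2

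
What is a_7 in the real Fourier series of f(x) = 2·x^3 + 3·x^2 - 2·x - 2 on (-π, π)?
a_7 = (1/π) ∫_{-π}^{π} f(x)·cos(7x) dx.
Evaluate the integral (use parity and integration by parts as needed): a_7 = -12/49.

Final answer: -12/49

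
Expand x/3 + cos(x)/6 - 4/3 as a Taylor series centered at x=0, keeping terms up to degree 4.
x^4/144 - x^2/12 + x/3 - 7/6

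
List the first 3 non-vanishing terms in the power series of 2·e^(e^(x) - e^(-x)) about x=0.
4·x^2 + 4·x + 2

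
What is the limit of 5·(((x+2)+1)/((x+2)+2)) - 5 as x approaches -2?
Direct substitution at x = -2 gives -5/2.

Final answer: -5/2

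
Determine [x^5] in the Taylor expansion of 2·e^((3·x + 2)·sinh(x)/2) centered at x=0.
Expand to order 5: 2·e^((3·x + 2)·sinh(x)/2) = 79·x^5/20 + 14·x^4/3 + 11·x^3/3 + 4·x^2 + 2·x + 2 + O(x^6).
The coefficient of x^5 is 79/20.

Final answer: 79/20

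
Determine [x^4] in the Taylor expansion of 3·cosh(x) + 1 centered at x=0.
Expand to order 4: 3·cosh(x) + 1 = x^4/8 + 3·x^2/2 + 4 + O(x^5).
The coefficient of x^4 is 1/8.

Final answer: 1/8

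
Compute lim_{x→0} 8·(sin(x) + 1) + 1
Direct substitution at x = 0 gives 9.

Final answer: 9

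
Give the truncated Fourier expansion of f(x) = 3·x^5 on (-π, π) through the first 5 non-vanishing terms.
(-120·π^2 + 6·π^4 + 720)·sin(x) + (-3·π^4 - 45/2 + 15·π^2)·sin(2·x) + (-40·π^2/9 + 80/27 + 2·π^4)·sin(3·x) + (-3·π^4/2 - 45/64 + 15·π^2/8)·sin(4·x) + (-24·π^2/25 + 144/625 + 6·π^4/5)·sin(5·x)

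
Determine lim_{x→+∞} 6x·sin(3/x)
As x → +∞: let u = 3/x → 0⁺; then 6·x·sin(3/x) = 6·3·sin(u)/u → 6·3·1 = 18.
Limit = 18.

Final answer: 18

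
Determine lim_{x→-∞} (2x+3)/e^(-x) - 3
The quotient is an ∞/∞ indeterminate form as x → -∞.
Compare growth rates of the dominant terms (exponentials ≫ polynomials ≫ logarithms), or apply L'Hôpital's rule; the quotient → 0.
Adding the constant: 0 - 3 = -3. Limit = -3.

Final answer: -3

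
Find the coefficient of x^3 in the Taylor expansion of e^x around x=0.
Expand to order 3: e^x = x^3/6 + x^2/2 + x + 1 + O(x^4).
The coefficient of x^3 is 1/6.

Final answer: 1/6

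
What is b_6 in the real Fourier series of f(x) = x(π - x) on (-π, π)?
b_6 = (1/π) ∫_{-π}^{π} f(x)·sin(6x) dx.
Evaluate the integral (use parity and integration by parts as needed): b_6 = -π/3.

Final answer: -π/3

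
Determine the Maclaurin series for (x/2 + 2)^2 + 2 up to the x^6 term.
x^2/4 + 2·x + 6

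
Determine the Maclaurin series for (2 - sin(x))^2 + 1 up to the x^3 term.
2·x^3/3 + x^2 - 4·x + 5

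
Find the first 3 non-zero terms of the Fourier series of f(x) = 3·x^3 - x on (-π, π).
(-38 + 6·π^2)·sin(x) + (11/2 - 3·π^2)·sin(2·x) + (-2 + 2·π^2)·sin(3·x)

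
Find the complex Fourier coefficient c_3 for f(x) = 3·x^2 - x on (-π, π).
Compute the real Fourier coefficients first: a_3 = -4/3, b_3 = -2/3.
Then c_3 = (a_3 − i·b_3)/2 = -2/3 + i/3.

Final answer: -2/3 + i/3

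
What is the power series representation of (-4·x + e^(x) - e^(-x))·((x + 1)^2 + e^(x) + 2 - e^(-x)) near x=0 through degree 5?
23·x^5/60 + 2·x^4/3 - x^3 - 8·x^2 - 6·x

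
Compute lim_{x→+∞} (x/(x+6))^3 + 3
As x → +∞: x/(x+6) = 1/(1 + 6/x) → 1, and the 3rd power of a limit-1 base also → 1; with the additive constant, 1 + 3 = 4.
Limit = 4.

Final answer: 4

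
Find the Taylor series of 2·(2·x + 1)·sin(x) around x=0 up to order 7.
-x^7/2520 + x^6/30 + x^5/60 - 2·x^4/3 - x^3/3 + 4·x^2 + 2·x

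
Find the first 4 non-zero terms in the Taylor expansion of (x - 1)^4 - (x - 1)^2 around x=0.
x^4 - 4·x^3 + 5·x^2 - 2·x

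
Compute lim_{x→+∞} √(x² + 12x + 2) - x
As x → +∞: multiply by the conjugate to get (12x+2)/(√(x²+12x+2)+x); the denominator ~ 2x, so the limit is 12/2 = 6.
Limit = 6.

Final answer: 6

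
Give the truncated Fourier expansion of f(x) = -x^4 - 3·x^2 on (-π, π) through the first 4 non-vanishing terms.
(-36 + 8·π^2)·cos(x) - 2·π^2·cos(2·x) + (20/27 + 8·π^2/9)·cos(3·x) - π^4/5 - π^2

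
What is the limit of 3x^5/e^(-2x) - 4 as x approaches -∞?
The quotient is an ∞/∞ indeterminate form as x → -∞.
Compare growth rates of the dominant terms (exponentials ≫ polynomials ≫ logarithms), or apply L'Hôpital's rule; the quotient → 0.
Adding the constant: 0 - 4 = -4. Limit = -4.

Final answer: -4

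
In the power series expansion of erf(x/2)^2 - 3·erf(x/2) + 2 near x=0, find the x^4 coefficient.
Expand to order 4: erf(x/2)^2 - 3·erf(x/2) + 2 = -x^4/(6·π) + x^3/(4·√(π)) + x^2/π - 3·x/√(π) + 2 + O(x^5).
The coefficient of x^4 is -1/(6·π).

Final answer: -1/(6·π)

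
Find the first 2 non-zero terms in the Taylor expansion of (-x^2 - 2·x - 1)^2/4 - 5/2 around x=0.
x - 9/4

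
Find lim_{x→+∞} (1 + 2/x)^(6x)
As x → +∞: write (1 + 2/x)^(6x) = ((1 + 2/x)^x)^6 → (e^2)^6 = e^12.
Limit = e^(12).

Final answer: e^(12)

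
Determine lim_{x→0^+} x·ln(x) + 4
The product is a 0·∞ indeterminate form at x → 0⁺.
Rewrite the product as ln(x) / x^(-1) and apply L'Hôpital, or use the standard hierarchy x^(-1) ≫ |ln x| as x → 0⁺.
The indeterminate product → 0, so the limit = 4.

Final answer: 4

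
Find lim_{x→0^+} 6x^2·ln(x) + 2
The product is a 0·∞ indeterminate form at x → 0⁺.
Rewrite the product as 6·ln(x) / x^(-2) and apply L'Hôpital, or use the standard hierarchy x^(-2) ≫ |ln x| as x → 0⁺.
The indeterminate product → 0, so the limit = 2.

Final answer: 2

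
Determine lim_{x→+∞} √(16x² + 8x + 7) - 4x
As x → +∞: multiply by the conjugate to get (8x+7)/(√(16x²+8x+7)+4x); the denominator ~ 8x, so the limit is 8/8 = 1.
Limit = 1.

Final answer: 1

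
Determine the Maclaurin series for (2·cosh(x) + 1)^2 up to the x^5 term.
3·x^4/2 + 6·x^2 + 9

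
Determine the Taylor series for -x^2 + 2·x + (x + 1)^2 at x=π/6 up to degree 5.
1 + 2·π/3 + 4·(x - π/6)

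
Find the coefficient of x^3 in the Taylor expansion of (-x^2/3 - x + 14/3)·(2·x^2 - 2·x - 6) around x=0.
Expand to order 3: (-x^2/3 - x + 14/3)·(2·x^2 - 2·x - 6) = -4·x^3/3 + 40·x^2/3 - 10·x/3 - 28 + O(x^4).
The coefficient of x^3 is -4/3.

Final answer: -4/3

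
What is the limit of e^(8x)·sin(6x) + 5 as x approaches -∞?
Evaluate the dominant behaviour as x → -∞; each term tends to a finite value or vanishes.
Limit = 5.

Final answer: 5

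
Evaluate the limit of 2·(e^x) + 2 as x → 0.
Direct substitution at x = 0 gives 4.

Final answer: 4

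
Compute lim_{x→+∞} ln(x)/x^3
This is an ∞/∞ indeterminate form as x → +∞.
The polynomial denominator x^3 dominates the logarithmic numerator (any positive power of x ≫ ln(x) as x → ∞), so the quotient → 0.
Limit = 0.

Final answer: 0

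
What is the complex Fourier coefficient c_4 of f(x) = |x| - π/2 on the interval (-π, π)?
Compute the real Fourier coefficients first: a_4 = 0, b_4 = 0.
Then c_4 = (a_4 − i·b_4)/2 = 0.

Final answer: 0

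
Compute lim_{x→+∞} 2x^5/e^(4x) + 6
The quotient is an ∞/∞ indeterminate form as x → +∞.
The exponential denominator e^(4x) dominates the polynomial numerator (e^x ≫ x^5 as x → ∞), so the quotient → 0.
Adding the constant: 0 + 6 = 6. Limit = 6.

Final answer: 6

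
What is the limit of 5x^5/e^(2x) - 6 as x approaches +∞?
The quotient is an ∞/∞ indeterminate form as x → +∞.
The exponential denominator e^(2x) dominates the polynomial numerator (e^x ≫ x^5 as x → ∞), so the quotient → 0.
Adding the constant: 0 - 6 = -6. Limit = -6.

Final answer: -6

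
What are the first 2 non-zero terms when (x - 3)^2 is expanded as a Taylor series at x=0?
9 - 6·x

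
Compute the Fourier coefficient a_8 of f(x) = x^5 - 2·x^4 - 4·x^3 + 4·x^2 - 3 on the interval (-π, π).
a_8 = (1/π) ∫_{-π}^{π} f(x)·cos(8x) dx.
Evaluate the integral (use parity and integration by parts as needed): a_8 = 35/128 - π^2/4.

Final answer: 35/128 - π^2/4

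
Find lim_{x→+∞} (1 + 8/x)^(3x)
As x → +∞: write (1 + 8/x)^(3x) = ((1 + 8/x)^x)^3 → (e^8)^3 = e^24.
Limit = e^(24).

Final answer: e^(24)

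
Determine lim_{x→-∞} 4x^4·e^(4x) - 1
The product is a 0·∞ indeterminate form at x → -∞.
Rewrite the product as 4x^4 / e^(-4x) (an ∞/∞ form) and apply L'Hôpital, or use the standard hierarchy e^(4|x|) ≫ |x^4| as x → -∞.
The indeterminate product → 0, so the limit = -1.

Final answer: -1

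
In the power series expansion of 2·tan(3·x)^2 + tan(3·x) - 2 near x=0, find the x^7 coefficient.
Expand to order 7: 2·tan(3·x)^2 + tan(3·x) - 2 = 4131·x^7/35 + 2754·x^6/5 + 162·x^5/5 + 108·x^4 + 9·x^3 + 18·x^2 + 3·x - 2 + O(x^8).
The coefficient of x^7 is 4131/35.

Final answer: 4131/35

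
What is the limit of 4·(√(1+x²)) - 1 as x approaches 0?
Direct substitution at x = 0 gives 3.

Final answer: 3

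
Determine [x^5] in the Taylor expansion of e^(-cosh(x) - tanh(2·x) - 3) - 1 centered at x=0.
Expand to order 5: e^(-cosh(x) - tanh(2·x) - 3) - 1 = -x^5·e^(-4)/30 - 67·x^4·e^(-4)/12 + 7·x^3·e^(-4)/3 + 3·x^2·e^(-4)/2 - 2·x·e^(-4) - 1 + e^(-4) + O(x^6).
The coefficient of x^5 is -e^(-4)/30.

Final answer: -e^(-4)/30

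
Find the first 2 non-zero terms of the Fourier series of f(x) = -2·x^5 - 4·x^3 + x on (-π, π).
(-430 - 4·π^4 + 72·π^2)·sin(x) + (-6·π^2 + 8 + 2·π^4)·sin(2·x)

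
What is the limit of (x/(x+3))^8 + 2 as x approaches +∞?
As x → +∞: x/(x+3) = 1/(1 + 3/x) → 1, and the 8th power of a limit-1 base also → 1; with the additive constant, 1 + 2 = 3.
Limit = 3.

Final answer: 3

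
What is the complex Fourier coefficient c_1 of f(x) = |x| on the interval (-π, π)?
Compute the real Fourier coefficients first: a_1 = -4/π, b_1 = 0.
Then c_1 = (a_1 − i·b_1)/2 = -2/π.

Final answer: -2/π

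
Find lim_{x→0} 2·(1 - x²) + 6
Direct substitution at x = 0 gives 8.

Final answer: 8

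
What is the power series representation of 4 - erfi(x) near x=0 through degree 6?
-x^5/(5·√(π)) - 2·x^3/(3·√(π)) - 2·x/√(π) + 4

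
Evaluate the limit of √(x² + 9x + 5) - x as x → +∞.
This is an ∞ − ∞ indeterminate form.
Multiply and divide by the conjugate √(x²+9x + 5) + x; the x² terms cancel, leaving (9x + 5)/(√(x²+9x + 5)+x) → 9/2.
Limit = 9/2.

Final answer: 9/2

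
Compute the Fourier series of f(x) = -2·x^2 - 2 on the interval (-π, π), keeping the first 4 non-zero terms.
8·cos(x) - 2·cos(2·x) + 8·cos(3·x)/9 - 2·π^2/3 - 2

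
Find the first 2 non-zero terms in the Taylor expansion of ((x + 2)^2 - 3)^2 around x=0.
8·x + 1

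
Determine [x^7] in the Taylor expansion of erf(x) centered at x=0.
Expand to order 7: erf(x) = -x^7/(21·√(π)) + x^5/(5·√(π)) - 2·x^3/(3·√(π)) + 2·x/√(π) + O(x^8).
The coefficient of x^7 is -1/(21·√(π)).

Final answer: -1/(21·√(π))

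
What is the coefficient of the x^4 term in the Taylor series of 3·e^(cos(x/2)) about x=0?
Expand to order 4: 3·e^(cos(x/2)) = e·x^4/32 - 3·e·x^2/8 + 3·e + O(x^5).
The coefficient of x^4 is e/32.

Final answer: e/32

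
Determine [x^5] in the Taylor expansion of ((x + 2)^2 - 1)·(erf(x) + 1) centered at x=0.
Expand to order 5: ((x + 2)^2 - 1)·(erf(x) + 1) = -x^5/(15·√(π)) - 8·x^4/(3·√(π)) + x^2·(1 + 8/√(π)) + x·(6/√(π) + 4) + 3 + O(x^6).
The coefficient of x^5 is -1/(15·√(π)).

Final answer: -1/(15·√(π))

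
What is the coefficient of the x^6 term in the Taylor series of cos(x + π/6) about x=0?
Expand to order 6: cos(x + π/6) = -√(3)·x^6/1440 - x^5/240 + √(3)·x^4/48 + x^3/12 - √(3)·x^2/4 - x/2 + √(3)/2 + O(x^7).
The coefficient of x^6 is -√(3)/1440.

Final answer: -√(3)/1440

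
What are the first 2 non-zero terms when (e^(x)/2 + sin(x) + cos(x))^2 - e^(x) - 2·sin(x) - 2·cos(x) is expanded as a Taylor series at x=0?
3·x/2 - 3/4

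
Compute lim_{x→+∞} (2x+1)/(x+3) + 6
Evaluate the dominant behaviour as x → +∞; each term tends to a finite value or vanishes.
Limit = 8.

Final answer: 8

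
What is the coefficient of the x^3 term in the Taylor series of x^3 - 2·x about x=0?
Expand to order 3: x^3 - 2·x = x^3 - 2·x + O(x^4).
The coefficient of x^3 is 1.

Final answer: 1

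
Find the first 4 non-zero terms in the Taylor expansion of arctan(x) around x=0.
-x^7/7 + x^5/5 - x^3/3 + x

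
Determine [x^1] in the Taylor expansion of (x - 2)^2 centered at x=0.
Expand to order 1: (x - 2)^2 = 4 - 4·x + O(x^2).
The coefficient of x^1 is -4.

Final answer: -4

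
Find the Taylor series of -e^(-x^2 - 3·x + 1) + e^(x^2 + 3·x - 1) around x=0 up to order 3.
x^3·(15·e^(-1)/2 + 3·e/2) + x^2·(-7·e/2 + 11·e^(-1)/2) + x·(3·e^(-1) + 3·e) - e + e^(-1)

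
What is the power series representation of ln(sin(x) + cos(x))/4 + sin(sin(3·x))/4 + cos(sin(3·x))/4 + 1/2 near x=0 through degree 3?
-25·x^3/12 - 11·x^2/8 + x + 3/4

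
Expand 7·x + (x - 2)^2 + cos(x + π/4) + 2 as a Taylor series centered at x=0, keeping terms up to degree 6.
-√(2)·x^6/1440 - √(2)·x^5/240 + √(2)·x^4/48 + √(2)·x^3/12 + x^2·(1 - √(2)/4) + x·(3 - √(2)/2) + √(2)/2 + 6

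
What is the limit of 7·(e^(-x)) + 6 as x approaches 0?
Direct substitution at x = 0 gives 13.

Final answer: 13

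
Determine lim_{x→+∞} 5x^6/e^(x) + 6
The quotient is an ∞/∞ indeterminate form as x → +∞.
The exponential denominator e^(x) dominates the polynomial numerator (e^x ≫ x^6 as x → ∞), so the quotient → 0.
Adding the constant: 0 + 6 = 6. Limit = 6.

Final answer: 6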